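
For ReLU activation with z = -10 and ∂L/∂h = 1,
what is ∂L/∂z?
∂L/∂z = 0

h = ReLU(-10) = 0
Since z < 0: ∂h/∂z = 0
∂L/∂z = ∂L/∂h · ∂h/∂z = 1 × 0 = 0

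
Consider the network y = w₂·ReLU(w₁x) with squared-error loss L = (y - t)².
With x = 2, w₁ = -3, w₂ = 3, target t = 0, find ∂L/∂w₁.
∂L/∂w₁ = 0

Forward pass:
z = w₁x = -3×2 = -6
h = ReLU(-6) = 0
y = w₂h = 3×0 = 0

Backward pass:
∂L/∂y = 2(y - t) = 2(0 - 0) = 0
∂y/∂h = w₂ = 3
∂h/∂z = 0 (ReLU derivative)
∂z/∂w₁ = x = 2

∂L/∂w₁ = 0 × 3 × 0 × 2 = 0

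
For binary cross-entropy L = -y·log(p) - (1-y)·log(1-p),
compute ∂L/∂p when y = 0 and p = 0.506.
∂L/∂p = 2.024

∂L/∂p = -y/p + (1-y)/(1-p) = 0 + 1/0.494 = 2.024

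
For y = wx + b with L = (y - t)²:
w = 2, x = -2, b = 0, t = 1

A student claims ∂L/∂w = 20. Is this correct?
Correct

y = (2)(-2) + 0 = -4
∂L/∂y = 2(y - t) = 2(-4 - 1) = -10
∂y/∂w = x = -2
∂L/∂w = -10 × -2 = 20

Claimed value: 20
Correct: The correct gradient is 20.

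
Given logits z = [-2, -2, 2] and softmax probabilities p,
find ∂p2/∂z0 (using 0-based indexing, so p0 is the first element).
∂p2/∂z0 = -0.01704

p = softmax(z) = [0.01767, 0.01767, 0.9647]
p2 = 0.9647, p0 = 0.01767

∂p2/∂z0 = -p2 × p0 = -0.9647 × 0.01767 = -0.01704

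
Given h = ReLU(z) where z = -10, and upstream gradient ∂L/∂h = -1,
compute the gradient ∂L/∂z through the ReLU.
∂L/∂z = 0

h = ReLU(-10) = 0
Since z < 0: ∂h/∂z = 0
∂L/∂z = ∂L/∂h · ∂h/∂z = -1 × 0 = 0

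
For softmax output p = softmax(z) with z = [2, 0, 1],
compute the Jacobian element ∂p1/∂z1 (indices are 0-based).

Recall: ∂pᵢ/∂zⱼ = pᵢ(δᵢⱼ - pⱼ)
∂p1/∂z1 = 0.08193

p = softmax(z) = [0.6652, 0.09003, 0.2447]
p1 = 0.09003

∂p1/∂z1 = p1(1 - p1) = 0.09003 × (1 - 0.09003) = 0.08193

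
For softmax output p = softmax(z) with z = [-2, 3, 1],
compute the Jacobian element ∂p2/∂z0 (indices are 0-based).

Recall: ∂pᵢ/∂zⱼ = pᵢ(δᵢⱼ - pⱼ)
∂p2/∂z0 = -0.0006991

p = softmax(z) = [0.0059, 0.8756, 0.1185]
p2 = 0.1185, p0 = 0.0059

∂p2/∂z0 = -p2 × p0 = -0.1185 × 0.0059 = -0.0006991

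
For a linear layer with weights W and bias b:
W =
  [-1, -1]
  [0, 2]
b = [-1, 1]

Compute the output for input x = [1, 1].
y = [-3, 3]

Wx = [-1×1 + -1×1, 0×1 + 2×1]
   = [-2, 2]
y = Wx + b = [-2 + -1, 2 + 1] = [-3, 3]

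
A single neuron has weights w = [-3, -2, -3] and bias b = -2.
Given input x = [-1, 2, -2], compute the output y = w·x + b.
y = 3

y = (-3)(-1) + (-2)(2) + (-3)(-2) + -2 = 3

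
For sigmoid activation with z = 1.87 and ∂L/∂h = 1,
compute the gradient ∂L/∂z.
∂L/∂z = 0.1157

σ(1.87) = 0.8665
σ'(1.87) = σ(1.87)(1 - σ(1.87)) = 0.8665 × 0.1335 = 0.1157
∂L/∂z = ∂L/∂h · σ'(z) = 1 × 0.1157 = 0.1157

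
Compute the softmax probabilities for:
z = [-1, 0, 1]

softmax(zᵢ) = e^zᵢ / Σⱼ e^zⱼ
p = [0.09, 0.2447, 0.6652]

exp(z) = [0.3679, 1, 2.718]
Sum = 4.086
p = [0.09, 0.2447, 0.6652]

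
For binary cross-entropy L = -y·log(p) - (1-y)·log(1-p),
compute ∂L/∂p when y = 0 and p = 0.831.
∂L/∂p = 5.917

∂L/∂p = -y/p + (1-y)/(1-p) = 0 + 1/0.169 = 5.917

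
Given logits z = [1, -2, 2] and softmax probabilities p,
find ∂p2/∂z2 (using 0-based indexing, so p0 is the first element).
∂p2/∂z2 = 0.201

p = softmax(z) = [0.2654, 0.01321, 0.7214]
p2 = 0.7214

∂p2/∂z2 = p2(1 - p2) = 0.7214 × (1 - 0.7214) = 0.201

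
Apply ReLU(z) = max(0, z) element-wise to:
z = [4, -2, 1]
h = [4, 0, 1]

ReLU applied element-wise: max(0,4)=4, max(0,-2)=0, max(0,1)=1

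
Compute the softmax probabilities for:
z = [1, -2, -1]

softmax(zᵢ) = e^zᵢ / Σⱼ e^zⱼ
p = [0.8438, 0.042, 0.1142]

exp(z) = [2.718, 0.1353, 0.3679]
Sum = 3.221
p = [0.8438, 0.042, 0.1142]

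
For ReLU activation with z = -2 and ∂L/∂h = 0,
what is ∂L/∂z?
∂L/∂z = 0

h = ReLU(-2) = 0
Since z < 0: ∂h/∂z = 0
∂L/∂z = ∂L/∂h · ∂h/∂z = 0 × 0 = 0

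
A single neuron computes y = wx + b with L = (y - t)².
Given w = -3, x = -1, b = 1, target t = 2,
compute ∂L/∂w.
∂L/∂w = -4

y = wx + b = (-3)(-1) + 1 = 4
∂L/∂y = 2(y - t) = 2(4 - 2) = 4
∂y/∂w = x = -1
∂L/∂w = ∂L/∂y · ∂y/∂w = 4 × -1 = -4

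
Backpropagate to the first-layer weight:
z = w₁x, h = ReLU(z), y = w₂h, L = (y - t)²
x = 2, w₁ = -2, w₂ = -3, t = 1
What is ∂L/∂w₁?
∂L/∂w₁ = 0

Forward pass:
z = w₁x = -2×2 = -4
h = ReLU(-4) = 0
y = w₂h = -3×0 = 0

Backward pass:
∂L/∂y = 2(y - t) = 2(0 - 1) = -2
∂y/∂h = w₂ = -3
∂h/∂z = 0 (ReLU derivative)
∂z/∂w₁ = x = 2

∂L/∂w₁ = -2 × -3 × 0 × 2 = 0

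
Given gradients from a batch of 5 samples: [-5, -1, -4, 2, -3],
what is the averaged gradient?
Average gradient = -2.2

Average = (1/5)(-5 + -1 + -4 + 2 + -3) = -11/5 = -2.2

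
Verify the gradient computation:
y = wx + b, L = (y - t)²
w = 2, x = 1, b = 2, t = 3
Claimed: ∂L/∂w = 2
Correct

y = (2)(1) + 2 = 4
∂L/∂y = 2(y - t) = 2(4 - 3) = 2
∂y/∂w = x = 1
∂L/∂w = 2 × 1 = 2

Claimed value: 2
Correct: The correct gradient is 2.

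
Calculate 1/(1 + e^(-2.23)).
0.9029

sigmoid(2.23) = 1/(1 + e^(-2.23)) = 1/(1 + 0.1075) = 0.9029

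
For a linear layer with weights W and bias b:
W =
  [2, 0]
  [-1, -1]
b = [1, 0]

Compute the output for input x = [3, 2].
y = [7, -5]

Wx = [2×3 + 0×2, -1×3 + -1×2]
   = [6, -5]
y = Wx + b = [6 + 1, -5 + 0] = [7, -5]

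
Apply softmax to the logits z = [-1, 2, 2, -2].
p = [0.0241, 0.4835, 0.4835, 0.0089]

exp(z) = [0.3679, 7.389, 7.389, 0.1353]
Sum = 15.28
p = [0.0241, 0.4835, 0.4835, 0.0089]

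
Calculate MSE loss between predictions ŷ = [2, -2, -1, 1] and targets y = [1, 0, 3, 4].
MSE = 7.5

MSE = (1/4)((2-1)² + (-2-0)² + (-1-3)² + (1-4)²) = (1/4)(1 + 4 + 16 + 9) = 7.5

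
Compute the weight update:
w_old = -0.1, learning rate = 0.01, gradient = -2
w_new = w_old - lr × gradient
w_new = -0.08

w_new = w - η·∂L/∂w = -0.1 - 0.01×(-2) = -0.1 - (-0.02) = -0.08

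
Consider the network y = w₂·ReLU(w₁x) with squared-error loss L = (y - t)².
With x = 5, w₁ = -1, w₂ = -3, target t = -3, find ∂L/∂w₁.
∂L/∂w₁ = 0

Forward pass:
z = w₁x = -1×5 = -5
h = ReLU(-5) = 0
y = w₂h = -3×0 = 0

Backward pass:
∂L/∂y = 2(y - t) = 2(0 - -3) = 6
∂y/∂h = w₂ = -3
∂h/∂z = 0 (ReLU derivative)
∂z/∂w₁ = x = 5

∂L/∂w₁ = 6 × -3 × 0 × 5 = 0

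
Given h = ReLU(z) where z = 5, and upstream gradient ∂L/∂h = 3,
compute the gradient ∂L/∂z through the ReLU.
∂L/∂z = 3

h = ReLU(5) = 5
Since z > 0: ∂h/∂z = 1
∂L/∂z = ∂L/∂h · ∂h/∂z = 3 × 1 = 3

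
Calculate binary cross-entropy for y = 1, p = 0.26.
L = 1.347

L = -1·log(0.26) - 0·log(0.74) = -log(0.26) = 1.347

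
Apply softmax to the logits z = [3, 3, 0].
p = [0.4879, 0.4879, 0.0243]

exp(z) = [20.09, 20.09, 1]
Sum = 41.17
p = [0.4879, 0.4879, 0.0243]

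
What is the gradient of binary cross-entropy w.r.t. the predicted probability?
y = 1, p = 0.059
∂L/∂p = -16.95

∂L/∂p = -y/p + (1-y)/(1-p) = -1/0.059 + 0 = -16.95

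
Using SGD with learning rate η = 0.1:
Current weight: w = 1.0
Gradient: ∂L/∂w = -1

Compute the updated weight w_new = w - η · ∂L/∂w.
w_new = 1.1

w_new = w - η·∂L/∂w = 1.0 - 0.1×(-1) = 1.0 - (-0.1) = 1.1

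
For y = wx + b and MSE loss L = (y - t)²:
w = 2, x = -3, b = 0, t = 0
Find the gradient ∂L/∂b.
∂L/∂b = -12

y = wx + b = (2)(-3) + 0 = -6
∂L/∂y = 2(y - t) = 2(-6 - 0) = -12
∂y/∂b = 1
∂L/∂b = ∂L/∂y · ∂y/∂b = -12 × 1 = -12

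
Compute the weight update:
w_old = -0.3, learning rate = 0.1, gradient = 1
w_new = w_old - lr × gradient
w_new = -0.4

w_new = w - η·∂L/∂w = -0.3 - 0.1×(1) = -0.3 - (0.1) = -0.4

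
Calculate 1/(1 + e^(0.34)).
0.4158

sigmoid(-0.34) = 1/(1 + e^(0.34)) = 1/(1 + 1.405) = 0.4158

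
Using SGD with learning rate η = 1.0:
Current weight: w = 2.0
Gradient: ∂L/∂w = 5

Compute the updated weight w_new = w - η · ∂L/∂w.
w_new = -3

w_new = w - η·∂L/∂w = 2.0 - 1.0×(5) = 2.0 - (5) = -3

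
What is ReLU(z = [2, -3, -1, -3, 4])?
h = [2, 0, 0, 0, 4]

ReLU applied element-wise: max(0,2)=2, max(0,-3)=0, max(0,-1)=0, max(0,-3)=0, max(0,4)=4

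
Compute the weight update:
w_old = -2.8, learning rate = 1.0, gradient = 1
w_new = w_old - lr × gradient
w_new = -3.8

w_new = w - η·∂L/∂w = -2.8 - 1.0×(1) = -2.8 - (1) = -3.8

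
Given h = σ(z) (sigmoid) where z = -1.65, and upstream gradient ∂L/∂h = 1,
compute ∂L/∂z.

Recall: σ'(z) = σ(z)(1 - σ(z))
∂L/∂z = 0.1352

σ(-1.65) = 0.1611
σ'(-1.65) = σ(-1.65)(1 - σ(-1.65)) = 0.1611 × 0.8389 = 0.1352
∂L/∂z = ∂L/∂h · σ'(z) = 1 × 0.1352 = 0.1352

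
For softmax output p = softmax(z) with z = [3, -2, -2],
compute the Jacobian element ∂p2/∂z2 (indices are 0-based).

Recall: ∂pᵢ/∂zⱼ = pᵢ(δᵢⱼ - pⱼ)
∂p2/∂z2 = 0.006604

p = softmax(z) = [0.9867, 0.006648, 0.006648]
p2 = 0.006648

∂p2/∂z2 = p2(1 - p2) = 0.006648 × (1 - 0.006648) = 0.006604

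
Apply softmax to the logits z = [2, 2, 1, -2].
p = [0.4191, 0.4191, 0.1542, 0.0077]

exp(z) = [7.389, 7.389, 2.718, 0.1353]
Sum = 17.63
p = [0.4191, 0.4191, 0.1542, 0.0077]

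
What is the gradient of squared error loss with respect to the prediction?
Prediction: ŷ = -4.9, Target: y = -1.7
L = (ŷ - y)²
∂L/∂ŷ = -6.4

∂L/∂ŷ = 2(ŷ - y) = 2(-4.9 - -1.7) = 2(-3.2) = -6.4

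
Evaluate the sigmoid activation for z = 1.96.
0.8765

sigmoid(1.96) = 1/(1 + e^(-1.96)) = 1/(1 + 0.1409) = 0.8765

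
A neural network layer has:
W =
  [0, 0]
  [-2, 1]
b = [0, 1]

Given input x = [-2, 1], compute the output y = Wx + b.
y = [0, 6]

Wx = [0×-2 + 0×1, -2×-2 + 1×1]
   = [0, 5]
y = Wx + b = [0 + 0, 5 + 1] = [0, 6]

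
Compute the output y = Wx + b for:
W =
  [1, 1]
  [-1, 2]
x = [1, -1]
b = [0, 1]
y = [0, -2]

Wx = [1×1 + 1×-1, -1×1 + 2×-1]
   = [0, -3]
y = Wx + b = [0 + 0, -3 + 1] = [0, -2]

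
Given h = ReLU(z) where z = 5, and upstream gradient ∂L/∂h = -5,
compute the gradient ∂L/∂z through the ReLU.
∂L/∂z = -5

h = ReLU(5) = 5
Since z > 0: ∂h/∂z = 1
∂L/∂z = ∂L/∂h · ∂h/∂z = -5 × 1 = -5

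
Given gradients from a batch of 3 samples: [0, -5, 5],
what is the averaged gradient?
Average gradient = 0

Average = (1/3)(0 + -5 + 5) = 0/3 = 0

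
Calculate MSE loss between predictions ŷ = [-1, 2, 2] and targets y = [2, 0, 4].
MSE = 5.667

MSE = (1/3)((-1-2)² + (2-0)² + (2-4)²) = (1/3)(9 + 4 + 4) = 5.667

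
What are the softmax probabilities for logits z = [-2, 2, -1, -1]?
p = [0.0164, 0.8945, 0.0445, 0.0445]

exp(z) = [0.1353, 7.389, 0.3679, 0.3679]
Sum = 8.26
p = [0.0164, 0.8945, 0.0445, 0.0445]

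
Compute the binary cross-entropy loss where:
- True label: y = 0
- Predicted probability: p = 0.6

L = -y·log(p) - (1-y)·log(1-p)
L = 0.9163

L = -0·log(0.6) - 1·log(0.4) = -log(0.4) = 0.9163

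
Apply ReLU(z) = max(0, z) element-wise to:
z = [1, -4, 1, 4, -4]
h = [1, 0, 1, 4, 0]

ReLU applied element-wise: max(0,1)=1, max(0,-4)=0, max(0,1)=1, max(0,4)=4, max(0,-4)=0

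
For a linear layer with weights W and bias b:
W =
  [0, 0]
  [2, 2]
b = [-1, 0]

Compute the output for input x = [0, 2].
y = [-1, 4]

Wx = [0×0 + 0×2, 2×0 + 2×2]
   = [0, 4]
y = Wx + b = [0 + -1, 4 + 0] = [-1, 4]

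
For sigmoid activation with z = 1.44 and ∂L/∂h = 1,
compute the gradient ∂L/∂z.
∂L/∂z = 0.1549

σ(1.44) = 0.8085
σ'(1.44) = σ(1.44)(1 - σ(1.44)) = 0.8085 × 0.1915 = 0.1549
∂L/∂z = ∂L/∂h · σ'(z) = 1 × 0.1549 = 0.1549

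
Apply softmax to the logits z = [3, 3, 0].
p = [0.4879, 0.4879, 0.0243]

exp(z) = [20.09, 20.09, 1]
Sum = 41.17
p = [0.4879, 0.4879, 0.0243]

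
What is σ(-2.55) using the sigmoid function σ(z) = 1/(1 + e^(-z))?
0.07243

sigmoid(-2.55) = 1/(1 + e^(2.55)) = 1/(1 + 12.81) = 0.07243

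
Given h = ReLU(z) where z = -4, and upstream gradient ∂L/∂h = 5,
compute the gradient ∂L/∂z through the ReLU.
∂L/∂z = 0

h = ReLU(-4) = 0
Since z < 0: ∂h/∂z = 0
∂L/∂z = ∂L/∂h · ∂h/∂z = 5 × 0 = 0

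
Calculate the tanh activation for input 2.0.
0.964

tanh(2.0) = (e^(2.0) - e^(-2.0))/(e^(2.0) + e^(-2.0)) = 0.964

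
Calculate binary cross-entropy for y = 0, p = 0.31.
L = 0.3711

L = -0·log(0.31) - 1·log(0.69) = -log(0.69) = 0.3711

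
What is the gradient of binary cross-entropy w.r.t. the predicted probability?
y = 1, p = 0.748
∂L/∂p = -1.337

∂L/∂p = -y/p + (1-y)/(1-p) = -1/0.748 + 0 = -1.337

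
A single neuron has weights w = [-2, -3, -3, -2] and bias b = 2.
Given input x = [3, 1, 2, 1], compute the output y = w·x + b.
y = -15

y = (-2)(3) + (-3)(1) + (-3)(2) + (-2)(1) + 2 = -15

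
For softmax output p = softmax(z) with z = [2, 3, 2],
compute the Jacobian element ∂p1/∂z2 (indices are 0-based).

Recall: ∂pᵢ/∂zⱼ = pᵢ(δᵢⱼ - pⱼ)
∂p1/∂z2 = -0.1221

p = softmax(z) = [0.2119, 0.5761, 0.2119]
p1 = 0.5761, p2 = 0.2119

∂p1/∂z2 = -p1 × p2 = -0.5761 × 0.2119 = -0.1221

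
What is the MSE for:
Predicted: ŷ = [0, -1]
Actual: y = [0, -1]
MSE = 0

MSE = (1/2)((0-0)² + (-1--1)²) = (1/2)(0 + 0) = 0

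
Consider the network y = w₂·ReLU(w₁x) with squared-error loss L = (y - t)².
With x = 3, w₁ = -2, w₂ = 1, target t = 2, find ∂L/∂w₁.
∂L/∂w₁ = 0

Forward pass:
z = w₁x = -2×3 = -6
h = ReLU(-6) = 0
y = w₂h = 1×0 = 0

Backward pass:
∂L/∂y = 2(y - t) = 2(0 - 2) = -4
∂y/∂h = w₂ = 1
∂h/∂z = 0 (ReLU derivative)
∂z/∂w₁ = x = 3

∂L/∂w₁ = -4 × 1 × 0 × 3 = 0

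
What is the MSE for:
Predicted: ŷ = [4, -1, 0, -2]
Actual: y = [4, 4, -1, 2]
MSE = 10.5

MSE = (1/4)((4-4)² + (-1-4)² + (0--1)² + (-2-2)²) = (1/4)(0 + 25 + 1 + 16) = 10.5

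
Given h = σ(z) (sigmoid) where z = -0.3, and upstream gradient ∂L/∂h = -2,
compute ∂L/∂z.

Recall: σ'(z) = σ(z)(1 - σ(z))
∂L/∂z = -0.4889

σ(-0.3) = 0.4256
σ'(-0.3) = σ(-0.3)(1 - σ(-0.3)) = 0.4256 × 0.5744 = 0.2445
∂L/∂z = ∂L/∂h · σ'(z) = -2 × 0.2445 = -0.4889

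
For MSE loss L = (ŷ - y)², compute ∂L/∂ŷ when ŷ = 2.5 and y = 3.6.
∂L/∂ŷ = -2.2

∂L/∂ŷ = 2(ŷ - y) = 2(2.5 - 3.6) = 2(-1.1) = -2.2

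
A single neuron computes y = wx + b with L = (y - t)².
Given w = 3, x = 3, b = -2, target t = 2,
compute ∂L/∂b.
∂L/∂b = 10

y = wx + b = (3)(3) + -2 = 7
∂L/∂y = 2(y - t) = 2(7 - 2) = 10
∂y/∂b = 1
∂L/∂b = ∂L/∂y · ∂y/∂b = 10 × 1 = 10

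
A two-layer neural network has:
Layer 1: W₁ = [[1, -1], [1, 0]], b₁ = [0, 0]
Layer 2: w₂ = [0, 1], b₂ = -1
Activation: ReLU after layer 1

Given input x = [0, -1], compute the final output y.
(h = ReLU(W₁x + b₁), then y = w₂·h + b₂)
y = -1

Layer 1 pre-activation: z₁ = [1, 0]
After ReLU: h = [1, 0]
Layer 2 output: y = 0×1 + 1×0 + -1 = -1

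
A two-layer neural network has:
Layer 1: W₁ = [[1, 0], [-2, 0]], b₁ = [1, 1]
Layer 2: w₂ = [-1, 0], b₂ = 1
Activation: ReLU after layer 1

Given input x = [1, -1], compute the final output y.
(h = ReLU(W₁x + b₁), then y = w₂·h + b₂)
y = -1

Layer 1 pre-activation: z₁ = [2, -1]
After ReLU: h = [2, 0]
Layer 2 output: y = -1×2 + 0×0 + 1 = -1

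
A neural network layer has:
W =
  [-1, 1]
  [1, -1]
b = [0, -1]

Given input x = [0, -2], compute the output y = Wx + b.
y = [-2, 1]

Wx = [-1×0 + 1×-2, 1×0 + -1×-2]
   = [-2, 2]
y = Wx + b = [-2 + 0, 2 + -1] = [-2, 1]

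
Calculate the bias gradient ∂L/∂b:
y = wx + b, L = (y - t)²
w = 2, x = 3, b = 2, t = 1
∂L/∂b = 14

y = wx + b = (2)(3) + 2 = 8
∂L/∂y = 2(y - t) = 2(8 - 1) = 14
∂y/∂b = 1
∂L/∂b = ∂L/∂y · ∂y/∂b = 14 × 1 = 14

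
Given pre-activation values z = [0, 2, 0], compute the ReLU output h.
h = [0, 2, 0]

ReLU applied element-wise: max(0,0)=0, max(0,2)=2, max(0,0)=0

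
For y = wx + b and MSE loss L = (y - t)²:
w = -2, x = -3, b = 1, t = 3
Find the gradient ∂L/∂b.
∂L/∂b = 8

y = wx + b = (-2)(-3) + 1 = 7
∂L/∂y = 2(y - t) = 2(7 - 3) = 8
∂y/∂b = 1
∂L/∂b = ∂L/∂y · ∂y/∂b = 8 × 1 = 8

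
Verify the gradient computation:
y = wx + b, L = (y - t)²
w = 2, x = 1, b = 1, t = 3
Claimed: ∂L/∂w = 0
Correct

y = (2)(1) + 1 = 3
∂L/∂y = 2(y - t) = 2(3 - 3) = 0
∂y/∂w = x = 1
∂L/∂w = 0 × 1 = 0

Claimed value: 0
Correct: The correct gradient is 0.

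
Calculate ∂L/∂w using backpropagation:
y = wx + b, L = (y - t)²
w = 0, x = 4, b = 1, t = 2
∂L/∂w = -8

y = wx + b = (0)(4) + 1 = 1
∂L/∂y = 2(y - t) = 2(1 - 2) = -2
∂y/∂w = x = 4
∂L/∂w = ∂L/∂y · ∂y/∂w = -2 × 4 = -8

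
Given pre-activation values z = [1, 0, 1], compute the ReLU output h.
h = [1, 0, 1]

ReLU applied element-wise: max(0,1)=1, max(0,0)=0, max(0,1)=1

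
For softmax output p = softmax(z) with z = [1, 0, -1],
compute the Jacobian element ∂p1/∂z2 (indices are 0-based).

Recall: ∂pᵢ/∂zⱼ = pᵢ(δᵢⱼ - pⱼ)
∂p1/∂z2 = -0.02203

p = softmax(z) = [0.6652, 0.2447, 0.09003]
p1 = 0.2447, p2 = 0.09003

∂p1/∂z2 = -p1 × p2 = -0.2447 × 0.09003 = -0.02203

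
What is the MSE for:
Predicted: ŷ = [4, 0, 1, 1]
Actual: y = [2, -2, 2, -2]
MSE = 4.5

MSE = (1/4)((4-2)² + (0--2)² + (1-2)² + (1--2)²) = (1/4)(4 + 4 + 1 + 9) = 4.5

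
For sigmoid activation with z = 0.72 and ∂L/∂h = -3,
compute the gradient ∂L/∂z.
∂L/∂z = -0.6606

σ(0.72) = 0.6726
σ'(0.72) = σ(0.72)(1 - σ(0.72)) = 0.6726 × 0.3274 = 0.2202
∂L/∂z = ∂L/∂h · σ'(z) = -3 × 0.2202 = -0.6606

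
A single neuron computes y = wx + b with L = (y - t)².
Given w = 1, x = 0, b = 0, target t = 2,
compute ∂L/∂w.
∂L/∂w = 0

y = wx + b = (1)(0) + 0 = 0
∂L/∂y = 2(y - t) = 2(0 - 2) = -4
∂y/∂w = x = 0
∂L/∂w = ∂L/∂y · ∂y/∂w = -4 × 0 = 0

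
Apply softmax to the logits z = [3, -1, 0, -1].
p = [0.9205, 0.0169, 0.0458, 0.0169]

exp(z) = [20.09, 0.3679, 1, 0.3679]
Sum = 21.82
p = [0.9205, 0.0169, 0.0458, 0.0169]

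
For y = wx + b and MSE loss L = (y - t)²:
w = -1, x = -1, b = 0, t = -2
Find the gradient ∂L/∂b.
∂L/∂b = 6

y = wx + b = (-1)(-1) + 0 = 1
∂L/∂y = 2(y - t) = 2(1 - -2) = 6
∂y/∂b = 1
∂L/∂b = ∂L/∂y · ∂y/∂b = 6 × 1 = 6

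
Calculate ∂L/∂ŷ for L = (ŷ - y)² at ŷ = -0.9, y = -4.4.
∂L/∂ŷ = 7.0

∂L/∂ŷ = 2(ŷ - y) = 2(-0.9 - -4.4) = 2(3.5) = 7.0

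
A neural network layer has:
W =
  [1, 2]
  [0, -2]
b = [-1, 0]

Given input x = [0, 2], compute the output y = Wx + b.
y = [3, -4]

Wx = [1×0 + 2×2, 0×0 + -2×2]
   = [4, -4]
y = Wx + b = [4 + -1, -4 + 0] = [3, -4]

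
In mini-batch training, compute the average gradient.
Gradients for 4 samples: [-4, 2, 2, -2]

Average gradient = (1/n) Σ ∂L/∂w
Average gradient = -0.5

Average = (1/4)(-4 + 2 + 2 + -2) = -2/4 = -0.5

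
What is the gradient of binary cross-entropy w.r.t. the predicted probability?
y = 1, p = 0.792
∂L/∂p = -1.263

∂L/∂p = -y/p + (1-y)/(1-p) = -1/0.792 + 0 = -1.263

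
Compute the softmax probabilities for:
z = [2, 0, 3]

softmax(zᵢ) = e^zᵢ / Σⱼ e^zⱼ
p = [0.2595, 0.0351, 0.7054]

exp(z) = [7.389, 1, 20.09]
Sum = 28.47
p = [0.2595, 0.0351, 0.7054]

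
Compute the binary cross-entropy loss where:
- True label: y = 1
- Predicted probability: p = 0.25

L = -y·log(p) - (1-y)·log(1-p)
L = 1.386

L = -1·log(0.25) - 0·log(0.75) = -log(0.25) = 1.386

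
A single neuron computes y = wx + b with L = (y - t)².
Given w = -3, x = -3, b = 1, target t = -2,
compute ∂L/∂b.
∂L/∂b = 24

y = wx + b = (-3)(-3) + 1 = 10
∂L/∂y = 2(y - t) = 2(10 - -2) = 24
∂y/∂b = 1
∂L/∂b = ∂L/∂y · ∂y/∂b = 24 × 1 = 24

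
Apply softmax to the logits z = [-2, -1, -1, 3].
p = [0.0065, 0.0176, 0.0176, 0.9584]

exp(z) = [0.1353, 0.3679, 0.3679, 20.09]
Sum = 20.96
p = [0.0065, 0.0176, 0.0176, 0.9584]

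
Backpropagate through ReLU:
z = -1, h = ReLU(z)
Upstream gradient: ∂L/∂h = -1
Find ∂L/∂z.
∂L/∂z = 0

h = ReLU(-1) = 0
Since z < 0: ∂h/∂z = 0
∂L/∂z = ∂L/∂h · ∂h/∂z = -1 × 0 = 0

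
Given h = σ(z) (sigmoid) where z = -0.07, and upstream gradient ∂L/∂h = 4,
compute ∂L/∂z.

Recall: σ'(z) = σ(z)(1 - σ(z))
∂L/∂z = 0.9988

σ(-0.07) = 0.4825
σ'(-0.07) = σ(-0.07)(1 - σ(-0.07)) = 0.4825 × 0.5175 = 0.2497
∂L/∂z = ∂L/∂h · σ'(z) = 4 × 0.2497 = 0.9988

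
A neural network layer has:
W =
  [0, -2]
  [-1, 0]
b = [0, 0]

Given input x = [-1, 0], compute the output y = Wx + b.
y = [0, 1]

Wx = [0×-1 + -2×0, -1×-1 + 0×0]
   = [0, 1]
y = Wx + b = [0 + 0, 1 + 0] = [0, 1]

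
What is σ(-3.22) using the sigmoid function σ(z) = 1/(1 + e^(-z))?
0.03842

sigmoid(-3.22) = 1/(1 + e^(3.22)) = 1/(1 + 25.03) = 0.03842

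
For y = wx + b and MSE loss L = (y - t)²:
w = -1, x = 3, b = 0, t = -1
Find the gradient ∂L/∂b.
∂L/∂b = -4

y = wx + b = (-1)(3) + 0 = -3
∂L/∂y = 2(y - t) = 2(-3 - -1) = -4
∂y/∂b = 1
∂L/∂b = ∂L/∂y · ∂y/∂b = -4 × 1 = -4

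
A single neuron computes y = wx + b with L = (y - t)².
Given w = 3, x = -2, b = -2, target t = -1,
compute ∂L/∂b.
∂L/∂b = -14

y = wx + b = (3)(-2) + -2 = -8
∂L/∂y = 2(y - t) = 2(-8 - -1) = -14
∂y/∂b = 1
∂L/∂b = ∂L/∂y · ∂y/∂b = -14 × 1 = -14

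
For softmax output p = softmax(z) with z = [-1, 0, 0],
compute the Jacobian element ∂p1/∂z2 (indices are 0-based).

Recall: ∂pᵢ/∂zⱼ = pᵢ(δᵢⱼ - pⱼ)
∂p1/∂z2 = -0.1784

p = softmax(z) = [0.1554, 0.4223, 0.4223]
p1 = 0.4223, p2 = 0.4223

∂p1/∂z2 = -p1 × p2 = -0.4223 × 0.4223 = -0.1784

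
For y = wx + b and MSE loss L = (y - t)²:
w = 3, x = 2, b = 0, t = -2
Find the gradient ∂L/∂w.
∂L/∂w = 32

y = wx + b = (3)(2) + 0 = 6
∂L/∂y = 2(y - t) = 2(6 - -2) = 16
∂y/∂w = x = 2
∂L/∂w = ∂L/∂y · ∂y/∂w = 16 × 2 = 32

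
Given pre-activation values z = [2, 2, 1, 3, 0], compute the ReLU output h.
h = [2, 2, 1, 3, 0]

ReLU applied element-wise: max(0,2)=2, max(0,2)=2, max(0,1)=1, max(0,3)=3, max(0,0)=0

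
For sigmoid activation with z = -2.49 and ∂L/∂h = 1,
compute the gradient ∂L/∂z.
∂L/∂z = 0.0707

σ(-2.49) = 0.07656
σ'(-2.49) = σ(-2.49)(1 - σ(-2.49)) = 0.07656 × 0.9234 = 0.0707
∂L/∂z = ∂L/∂h · σ'(z) = 1 × 0.0707 = 0.0707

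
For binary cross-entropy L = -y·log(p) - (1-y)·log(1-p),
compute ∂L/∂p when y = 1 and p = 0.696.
∂L/∂p = -1.437

∂L/∂p = -y/p + (1-y)/(1-p) = -1/0.696 + 0 = -1.437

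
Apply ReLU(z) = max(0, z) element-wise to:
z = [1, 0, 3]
h = [1, 0, 3]

ReLU applied element-wise: max(0,1)=1, max(0,0)=0, max(0,3)=3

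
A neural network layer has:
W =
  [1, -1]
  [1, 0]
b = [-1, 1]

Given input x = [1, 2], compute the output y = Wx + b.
y = [-2, 2]

Wx = [1×1 + -1×2, 1×1 + 0×2]
   = [-1, 1]
y = Wx + b = [-1 + -1, 1 + 1] = [-2, 2]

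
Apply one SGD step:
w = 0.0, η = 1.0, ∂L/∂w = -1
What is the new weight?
w_new = 1

w_new = w - η·∂L/∂w = 0.0 - 1.0×(-1) = 0.0 - (-1) = 1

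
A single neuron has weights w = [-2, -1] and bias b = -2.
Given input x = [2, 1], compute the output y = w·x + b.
y = -7

y = (-2)(2) + (-1)(1) + -2 = -7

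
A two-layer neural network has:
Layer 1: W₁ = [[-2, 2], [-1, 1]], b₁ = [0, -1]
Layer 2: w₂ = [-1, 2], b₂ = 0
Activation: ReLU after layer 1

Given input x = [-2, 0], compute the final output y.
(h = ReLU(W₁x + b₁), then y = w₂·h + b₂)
y = -2

Layer 1 pre-activation: z₁ = [4, 1]
After ReLU: h = [4, 1]
Layer 2 output: y = -1×4 + 2×1 + 0 = -2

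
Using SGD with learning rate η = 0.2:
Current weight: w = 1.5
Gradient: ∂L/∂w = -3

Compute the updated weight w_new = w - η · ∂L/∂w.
w_new = 2.1

w_new = w - η·∂L/∂w = 1.5 - 0.2×(-3) = 1.5 - (-0.6) = 2.1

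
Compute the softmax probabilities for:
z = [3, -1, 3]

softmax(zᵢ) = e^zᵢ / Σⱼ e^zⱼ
p = [0.4955, 0.0091, 0.4955]

exp(z) = [20.09, 0.3679, 20.09]
Sum = 40.54
p = [0.4955, 0.0091, 0.4955]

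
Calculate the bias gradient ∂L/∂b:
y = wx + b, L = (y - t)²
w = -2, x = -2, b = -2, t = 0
∂L/∂b = 4

y = wx + b = (-2)(-2) + -2 = 2
∂L/∂y = 2(y - t) = 2(2 - 0) = 4
∂y/∂b = 1
∂L/∂b = ∂L/∂y · ∂y/∂b = 4 × 1 = 4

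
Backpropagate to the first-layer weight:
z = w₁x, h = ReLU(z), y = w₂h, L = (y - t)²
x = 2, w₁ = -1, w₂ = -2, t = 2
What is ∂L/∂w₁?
∂L/∂w₁ = 0

Forward pass:
z = w₁x = -1×2 = -2
h = ReLU(-2) = 0
y = w₂h = -2×0 = 0

Backward pass:
∂L/∂y = 2(y - t) = 2(0 - 2) = -4
∂y/∂h = w₂ = -2
∂h/∂z = 0 (ReLU derivative)
∂z/∂w₁ = x = 2

∂L/∂w₁ = -4 × -2 × 0 × 2 = 0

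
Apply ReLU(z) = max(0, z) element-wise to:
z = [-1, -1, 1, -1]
h = [0, 0, 1, 0]

ReLU applied element-wise: max(0,-1)=0, max(0,-1)=0, max(0,1)=1, max(0,-1)=0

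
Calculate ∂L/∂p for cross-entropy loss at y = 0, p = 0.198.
∂L/∂p = 1.247

∂L/∂p = -y/p + (1-y)/(1-p) = 0 + 1/0.802 = 1.247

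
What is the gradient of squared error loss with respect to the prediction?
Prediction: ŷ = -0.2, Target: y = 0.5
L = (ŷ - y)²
∂L/∂ŷ = -1.4

∂L/∂ŷ = 2(ŷ - y) = 2(-0.2 - 0.5) = 2(-0.7) = -1.4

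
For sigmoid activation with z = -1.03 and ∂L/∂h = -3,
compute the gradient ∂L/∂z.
∂L/∂z = -0.5816

σ(-1.03) = 0.2631
σ'(-1.03) = σ(-1.03)(1 - σ(-1.03)) = 0.2631 × 0.7369 = 0.1939
∂L/∂z = ∂L/∂h · σ'(z) = -3 × 0.1939 = -0.5816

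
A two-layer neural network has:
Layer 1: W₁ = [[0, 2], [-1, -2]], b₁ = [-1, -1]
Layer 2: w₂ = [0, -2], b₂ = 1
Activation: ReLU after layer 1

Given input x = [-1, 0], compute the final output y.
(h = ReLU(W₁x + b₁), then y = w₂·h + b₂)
y = 1

Layer 1 pre-activation: z₁ = [-1, 0]
After ReLU: h = [0, 0]
Layer 2 output: y = 0×0 + -2×0 + 1 = 1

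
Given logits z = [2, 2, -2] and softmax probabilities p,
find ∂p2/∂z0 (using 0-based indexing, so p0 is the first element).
∂p2/∂z0 = -0.004496

p = softmax(z) = [0.4955, 0.4955, 0.009075]
p2 = 0.009075, p0 = 0.4955

∂p2/∂z0 = -p2 × p0 = -0.009075 × 0.4955 = -0.004496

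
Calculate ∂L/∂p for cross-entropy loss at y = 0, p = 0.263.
∂L/∂p = 1.357

∂L/∂p = -y/p + (1-y)/(1-p) = 0 + 1/0.737 = 1.357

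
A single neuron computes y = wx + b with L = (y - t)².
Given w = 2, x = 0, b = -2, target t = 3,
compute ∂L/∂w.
∂L/∂w = 0

y = wx + b = (2)(0) + -2 = -2
∂L/∂y = 2(y - t) = 2(-2 - 3) = -10
∂y/∂w = x = 0
∂L/∂w = ∂L/∂y · ∂y/∂w = -10 × 0 = 0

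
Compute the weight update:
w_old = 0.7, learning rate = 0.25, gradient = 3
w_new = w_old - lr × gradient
w_new = -0.05

w_new = w - η·∂L/∂w = 0.7 - 0.25×(3) = 0.7 - (0.75) = -0.05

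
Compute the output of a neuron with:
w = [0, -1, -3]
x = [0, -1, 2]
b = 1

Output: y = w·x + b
y = -4

y = (0)(0) + (-1)(-1) + (-3)(2) + 1 = -4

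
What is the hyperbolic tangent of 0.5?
0.4621

tanh(0.5) = (e^(0.5) - e^(-0.5))/(e^(0.5) + e^(-0.5)) = 0.4621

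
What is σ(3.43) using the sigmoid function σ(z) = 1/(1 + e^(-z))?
0.9686

sigmoid(3.43) = 1/(1 + e^(-3.43)) = 1/(1 + 0.03239) = 0.9686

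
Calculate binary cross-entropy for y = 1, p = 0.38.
L = 0.9676

L = -1·log(0.38) - 0·log(0.62) = -log(0.38) = 0.9676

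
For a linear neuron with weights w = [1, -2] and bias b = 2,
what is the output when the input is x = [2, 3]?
y = -2

y = (1)(2) + (-2)(3) + 2 = -2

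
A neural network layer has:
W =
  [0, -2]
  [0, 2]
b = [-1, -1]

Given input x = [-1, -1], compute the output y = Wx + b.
y = [1, -3]

Wx = [0×-1 + -2×-1, 0×-1 + 2×-1]
   = [2, -2]
y = Wx + b = [2 + -1, -2 + -1] = [1, -3]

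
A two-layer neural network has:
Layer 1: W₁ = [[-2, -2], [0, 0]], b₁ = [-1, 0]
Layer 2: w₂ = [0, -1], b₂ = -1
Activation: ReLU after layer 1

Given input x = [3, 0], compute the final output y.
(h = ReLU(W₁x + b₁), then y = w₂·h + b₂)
y = -1

Layer 1 pre-activation: z₁ = [-7, 0]
After ReLU: h = [0, 0]
Layer 2 output: y = 0×0 + -1×0 + -1 = -1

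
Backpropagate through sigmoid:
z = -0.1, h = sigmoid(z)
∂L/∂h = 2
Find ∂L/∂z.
∂L/∂z = 0.4988

σ(-0.1) = 0.475
σ'(-0.1) = σ(-0.1)(1 - σ(-0.1)) = 0.475 × 0.525 = 0.2494
∂L/∂z = ∂L/∂h · σ'(z) = 2 × 0.2494 = 0.4988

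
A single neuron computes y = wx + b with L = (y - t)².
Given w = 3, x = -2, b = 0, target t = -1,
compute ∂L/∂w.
∂L/∂w = 20

y = wx + b = (3)(-2) + 0 = -6
∂L/∂y = 2(y - t) = 2(-6 - -1) = -10
∂y/∂w = x = -2
∂L/∂w = ∂L/∂y · ∂y/∂w = -10 × -2 = 20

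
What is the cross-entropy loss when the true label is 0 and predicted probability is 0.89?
L = 2.207

L = -0·log(0.89) - 1·log(0.11) = -log(0.11) = 2.207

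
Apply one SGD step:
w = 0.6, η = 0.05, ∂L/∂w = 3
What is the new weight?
w_new = 0.45

w_new = w - η·∂L/∂w = 0.6 - 0.05×(3) = 0.6 - (0.15) = 0.45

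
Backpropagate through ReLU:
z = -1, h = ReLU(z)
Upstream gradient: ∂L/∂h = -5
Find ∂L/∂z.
∂L/∂z = 0

h = ReLU(-1) = 0
Since z < 0: ∂h/∂z = 0
∂L/∂z = ∂L/∂h · ∂h/∂z = -5 × 0 = 0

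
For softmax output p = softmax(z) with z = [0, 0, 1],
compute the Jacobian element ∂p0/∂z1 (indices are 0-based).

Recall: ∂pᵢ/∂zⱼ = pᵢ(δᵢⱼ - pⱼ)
∂p0/∂z1 = -0.04492

p = softmax(z) = [0.2119, 0.2119, 0.5761]
p0 = 0.2119, p1 = 0.2119

∂p0/∂z1 = -p0 × p1 = -0.2119 × 0.2119 = -0.04492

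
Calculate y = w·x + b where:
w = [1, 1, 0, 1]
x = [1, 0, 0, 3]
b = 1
y = 5

y = (1)(1) + (1)(0) + (0)(0) + (1)(3) + 1 = 5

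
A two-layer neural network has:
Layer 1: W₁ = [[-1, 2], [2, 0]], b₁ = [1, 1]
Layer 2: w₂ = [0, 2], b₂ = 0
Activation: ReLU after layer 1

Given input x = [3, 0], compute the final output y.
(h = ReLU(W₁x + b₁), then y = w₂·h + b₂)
y = 14

Layer 1 pre-activation: z₁ = [-2, 7]
After ReLU: h = [0, 7]
Layer 2 output: y = 0×0 + 2×7 + 0 = 14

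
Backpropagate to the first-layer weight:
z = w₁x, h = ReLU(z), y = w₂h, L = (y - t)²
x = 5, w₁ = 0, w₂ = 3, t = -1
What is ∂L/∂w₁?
∂L/∂w₁ = 0

Forward pass:
z = w₁x = 0×5 = 0
h = ReLU(0) = 0
y = w₂h = 3×0 = 0

Backward pass:
∂L/∂y = 2(y - t) = 2(0 - -1) = 2
∂y/∂h = w₂ = 3
∂h/∂z = 0 (ReLU derivative)
∂z/∂w₁ = x = 5

∂L/∂w₁ = 2 × 3 × 0 × 5 = 0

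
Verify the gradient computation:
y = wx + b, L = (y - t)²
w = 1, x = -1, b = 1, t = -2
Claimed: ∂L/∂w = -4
Correct

y = (1)(-1) + 1 = 0
∂L/∂y = 2(y - t) = 2(0 - -2) = 4
∂y/∂w = x = -1
∂L/∂w = 4 × -1 = -4

Claimed value: -4
Correct: The correct gradient is -4.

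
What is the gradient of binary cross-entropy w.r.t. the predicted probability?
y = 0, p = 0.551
∂L/∂p = 2.227

∂L/∂p = -y/p + (1-y)/(1-p) = 0 + 1/0.449 = 2.227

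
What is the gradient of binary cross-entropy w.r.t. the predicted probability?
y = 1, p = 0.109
∂L/∂p = -9.174

∂L/∂p = -y/p + (1-y)/(1-p) = -1/0.109 + 0 = -9.174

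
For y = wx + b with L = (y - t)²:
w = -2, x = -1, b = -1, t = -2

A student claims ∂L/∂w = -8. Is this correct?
Incorrect

y = (-2)(-1) + -1 = 1
∂L/∂y = 2(y - t) = 2(1 - -2) = 6
∂y/∂w = x = -1
∂L/∂w = 6 × -1 = -6

Claimed value: -8
Incorrect: The correct gradient is -6.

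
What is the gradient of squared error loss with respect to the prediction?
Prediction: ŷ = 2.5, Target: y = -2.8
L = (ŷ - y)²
∂L/∂ŷ = 10.6

∂L/∂ŷ = 2(ŷ - y) = 2(2.5 - -2.8) = 2(5.3) = 10.6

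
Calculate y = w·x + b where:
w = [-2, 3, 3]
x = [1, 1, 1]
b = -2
y = 2

y = (-2)(1) + (3)(1) + (3)(1) + -2 = 2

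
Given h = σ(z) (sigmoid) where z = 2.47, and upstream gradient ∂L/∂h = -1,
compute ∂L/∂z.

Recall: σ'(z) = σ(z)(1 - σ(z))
∂L/∂z = -0.07191

σ(2.47) = 0.922
σ'(2.47) = σ(2.47)(1 - σ(2.47)) = 0.922 × 0.07799 = 0.07191
∂L/∂z = ∂L/∂h · σ'(z) = -1 × 0.07191 = -0.07191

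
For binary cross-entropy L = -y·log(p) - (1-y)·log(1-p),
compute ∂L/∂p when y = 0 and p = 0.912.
∂L/∂p = 11.36

∂L/∂p = -y/p + (1-y)/(1-p) = 0 + 1/0.088 = 11.36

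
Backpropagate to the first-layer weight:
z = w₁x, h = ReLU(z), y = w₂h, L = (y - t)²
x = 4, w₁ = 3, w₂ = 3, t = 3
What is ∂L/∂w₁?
∂L/∂w₁ = 792

Forward pass:
z = w₁x = 3×4 = 12
h = ReLU(12) = 12
y = w₂h = 3×12 = 36

Backward pass:
∂L/∂y = 2(y - t) = 2(36 - 3) = 66
∂y/∂h = w₂ = 3
∂h/∂z = 1 (ReLU derivative)
∂z/∂w₁ = x = 4

∂L/∂w₁ = 66 × 3 × 1 × 4 = 792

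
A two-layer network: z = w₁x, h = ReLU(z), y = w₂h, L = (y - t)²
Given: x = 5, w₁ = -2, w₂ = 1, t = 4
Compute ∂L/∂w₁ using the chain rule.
∂L/∂w₁ = 0

Forward pass:
z = w₁x = -2×5 = -10
h = ReLU(-10) = 0
y = w₂h = 1×0 = 0

Backward pass:
∂L/∂y = 2(y - t) = 2(0 - 4) = -8
∂y/∂h = w₂ = 1
∂h/∂z = 0 (ReLU derivative)
∂z/∂w₁ = x = 5

∂L/∂w₁ = -8 × 1 × 0 × 5 = 0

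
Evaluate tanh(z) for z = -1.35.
-0.8741

tanh(-1.35) = (e^(-1.35) - e^(1.35))/(e^(-1.35) + e^(1.35)) = -0.8741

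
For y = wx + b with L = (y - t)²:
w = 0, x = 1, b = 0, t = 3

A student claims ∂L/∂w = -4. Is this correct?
Incorrect

y = (0)(1) + 0 = 0
∂L/∂y = 2(y - t) = 2(0 - 3) = -6
∂y/∂w = x = 1
∂L/∂w = -6 × 1 = -6

Claimed value: -4
Incorrect: The correct gradient is -6.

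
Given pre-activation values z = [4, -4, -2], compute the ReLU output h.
h = [4, 0, 0]

ReLU applied element-wise: max(0,4)=4, max(0,-4)=0, max(0,-2)=0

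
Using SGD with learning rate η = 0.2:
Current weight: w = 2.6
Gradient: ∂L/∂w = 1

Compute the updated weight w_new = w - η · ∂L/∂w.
w_new = 2.4

w_new = w - η·∂L/∂w = 2.6 - 0.2×(1) = 2.6 - (0.2) = 2.4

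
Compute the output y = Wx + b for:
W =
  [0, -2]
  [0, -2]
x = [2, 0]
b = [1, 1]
y = [1, 1]

Wx = [0×2 + -2×0, 0×2 + -2×0]
   = [0, 0]
y = Wx + b = [0 + 1, 0 + 1] = [1, 1]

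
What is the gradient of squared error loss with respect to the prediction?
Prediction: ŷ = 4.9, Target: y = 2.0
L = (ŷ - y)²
∂L/∂ŷ = 5.8

∂L/∂ŷ = 2(ŷ - y) = 2(4.9 - 2.0) = 2(2.9) = 5.8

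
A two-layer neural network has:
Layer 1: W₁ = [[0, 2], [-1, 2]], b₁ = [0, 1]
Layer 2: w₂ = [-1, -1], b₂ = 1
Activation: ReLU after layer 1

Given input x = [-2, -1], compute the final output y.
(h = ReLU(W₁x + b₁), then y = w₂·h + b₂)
y = 0

Layer 1 pre-activation: z₁ = [-2, 1]
After ReLU: h = [0, 1]
Layer 2 output: y = -1×0 + -1×1 + 1 = 0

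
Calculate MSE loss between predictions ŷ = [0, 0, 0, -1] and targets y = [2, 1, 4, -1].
MSE = 5.25

MSE = (1/4)((0-2)² + (0-1)² + (0-4)² + (-1--1)²) = (1/4)(4 + 1 + 16 + 0) = 5.25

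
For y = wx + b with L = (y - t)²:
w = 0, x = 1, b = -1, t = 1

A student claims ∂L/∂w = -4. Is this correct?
Correct

y = (0)(1) + -1 = -1
∂L/∂y = 2(y - t) = 2(-1 - 1) = -4
∂y/∂w = x = 1
∂L/∂w = -4 × 1 = -4

Claimed value: -4
Correct: The correct gradient is -4.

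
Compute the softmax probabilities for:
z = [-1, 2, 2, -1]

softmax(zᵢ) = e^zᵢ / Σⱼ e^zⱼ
p = [0.0237, 0.4763, 0.4763, 0.0237]

exp(z) = [0.3679, 7.389, 7.389, 0.3679]
Sum = 15.51
p = [0.0237, 0.4763, 0.4763, 0.0237]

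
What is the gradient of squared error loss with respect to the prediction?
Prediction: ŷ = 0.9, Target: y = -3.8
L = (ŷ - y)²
∂L/∂ŷ = 9.4

∂L/∂ŷ = 2(ŷ - y) = 2(0.9 - -3.8) = 2(4.7) = 9.4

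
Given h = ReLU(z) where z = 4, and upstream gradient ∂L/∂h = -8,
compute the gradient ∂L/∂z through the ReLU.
∂L/∂z = -8

h = ReLU(4) = 4
Since z > 0: ∂h/∂z = 1
∂L/∂z = ∂L/∂h · ∂h/∂z = -8 × 1 = -8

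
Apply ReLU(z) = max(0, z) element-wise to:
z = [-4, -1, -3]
h = [0, 0, 0]

ReLU applied element-wise: max(0,-4)=0, max(0,-1)=0, max(0,-3)=0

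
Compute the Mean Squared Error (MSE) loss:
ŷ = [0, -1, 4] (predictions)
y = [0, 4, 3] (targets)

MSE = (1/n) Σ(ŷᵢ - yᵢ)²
MSE = 8.667

MSE = (1/3)((0-0)² + (-1-4)² + (4-3)²) = (1/3)(0 + 25 + 1) = 8.667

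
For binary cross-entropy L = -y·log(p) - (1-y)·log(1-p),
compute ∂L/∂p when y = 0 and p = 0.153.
∂L/∂p = 1.181

∂L/∂p = -y/p + (1-y)/(1-p) = 0 + 1/0.847 = 1.181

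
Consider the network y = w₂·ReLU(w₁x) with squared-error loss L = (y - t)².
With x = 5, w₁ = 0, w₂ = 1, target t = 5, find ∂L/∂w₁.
∂L/∂w₁ = 0

Forward pass:
z = w₁x = 0×5 = 0
h = ReLU(0) = 0
y = w₂h = 1×0 = 0

Backward pass:
∂L/∂y = 2(y - t) = 2(0 - 5) = -10
∂y/∂h = w₂ = 1
∂h/∂z = 0 (ReLU derivative)
∂z/∂w₁ = x = 5

∂L/∂w₁ = -10 × 1 × 0 × 5 = 0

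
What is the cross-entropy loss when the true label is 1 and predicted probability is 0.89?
L = 0.1165

L = -1·log(0.89) - 0·log(0.11) = -log(0.89) = 0.1165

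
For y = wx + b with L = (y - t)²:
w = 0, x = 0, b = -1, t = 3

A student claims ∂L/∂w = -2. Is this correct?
Incorrect

y = (0)(0) + -1 = -1
∂L/∂y = 2(y - t) = 2(-1 - 3) = -8
∂y/∂w = x = 0
∂L/∂w = -8 × 0 = 0

Claimed value: -2
Incorrect: The correct gradient is 0.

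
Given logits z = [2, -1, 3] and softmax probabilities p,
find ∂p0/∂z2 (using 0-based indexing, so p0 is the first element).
∂p0/∂z2 = -0.1915

p = softmax(z) = [0.2654, 0.01321, 0.7214]
p0 = 0.2654, p2 = 0.7214

∂p0/∂z2 = -p0 × p2 = -0.2654 × 0.7214 = -0.1915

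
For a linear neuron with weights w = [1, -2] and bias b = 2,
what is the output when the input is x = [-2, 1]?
y = -2

y = (1)(-2) + (-2)(1) + 2 = -2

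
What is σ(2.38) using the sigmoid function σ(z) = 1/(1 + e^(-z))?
0.9153

sigmoid(2.38) = 1/(1 + e^(-2.38)) = 1/(1 + 0.09255) = 0.9153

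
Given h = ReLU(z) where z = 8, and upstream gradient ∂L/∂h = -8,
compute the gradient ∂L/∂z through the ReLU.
∂L/∂z = -8

h = ReLU(8) = 8
Since z > 0: ∂h/∂z = 1
∂L/∂z = ∂L/∂h · ∂h/∂z = -8 × 1 = -8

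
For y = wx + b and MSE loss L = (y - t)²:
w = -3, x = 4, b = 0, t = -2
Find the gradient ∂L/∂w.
∂L/∂w = -80

y = wx + b = (-3)(4) + 0 = -12
∂L/∂y = 2(y - t) = 2(-12 - -2) = -20
∂y/∂w = x = 4
∂L/∂w = ∂L/∂y · ∂y/∂w = -20 × 4 = -80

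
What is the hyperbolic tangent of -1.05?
-0.7818

tanh(-1.05) = (e^(-1.05) - e^(1.05))/(e^(-1.05) + e^(1.05)) = -0.7818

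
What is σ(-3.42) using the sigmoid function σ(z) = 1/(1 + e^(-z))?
0.03168

sigmoid(-3.42) = 1/(1 + e^(3.42)) = 1/(1 + 30.57) = 0.03168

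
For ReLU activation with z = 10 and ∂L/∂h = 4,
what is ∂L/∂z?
∂L/∂z = 4

h = ReLU(10) = 10
Since z > 0: ∂h/∂z = 1
∂L/∂z = ∂L/∂h · ∂h/∂z = 4 × 1 = 4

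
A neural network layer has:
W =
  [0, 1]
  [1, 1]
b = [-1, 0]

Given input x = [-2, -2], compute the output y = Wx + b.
y = [-3, -4]

Wx = [0×-2 + 1×-2, 1×-2 + 1×-2]
   = [-2, -4]
y = Wx + b = [-2 + -1, -4 + 0] = [-3, -4]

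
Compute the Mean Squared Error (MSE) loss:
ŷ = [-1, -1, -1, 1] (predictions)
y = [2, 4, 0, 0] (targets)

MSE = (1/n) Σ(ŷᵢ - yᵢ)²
MSE = 9

MSE = (1/4)((-1-2)² + (-1-4)² + (-1-0)² + (1-0)²) = (1/4)(9 + 25 + 1 + 1) = 9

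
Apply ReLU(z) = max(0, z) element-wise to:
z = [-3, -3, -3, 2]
h = [0, 0, 0, 2]

ReLU applied element-wise: max(0,-3)=0, max(0,-3)=0, max(0,-3)=0, max(0,2)=2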